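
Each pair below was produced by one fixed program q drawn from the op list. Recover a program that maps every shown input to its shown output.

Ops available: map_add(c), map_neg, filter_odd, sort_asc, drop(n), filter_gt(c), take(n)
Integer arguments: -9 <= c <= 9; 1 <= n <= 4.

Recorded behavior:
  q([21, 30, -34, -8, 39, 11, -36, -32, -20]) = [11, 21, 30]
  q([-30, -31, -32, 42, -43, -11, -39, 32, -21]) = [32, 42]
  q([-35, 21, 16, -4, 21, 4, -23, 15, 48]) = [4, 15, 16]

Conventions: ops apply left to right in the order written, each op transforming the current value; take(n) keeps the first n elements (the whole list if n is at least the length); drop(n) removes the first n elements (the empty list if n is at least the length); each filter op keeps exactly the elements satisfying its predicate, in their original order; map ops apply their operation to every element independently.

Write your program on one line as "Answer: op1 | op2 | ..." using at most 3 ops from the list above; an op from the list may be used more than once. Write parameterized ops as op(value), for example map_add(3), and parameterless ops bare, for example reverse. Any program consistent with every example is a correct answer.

filter_gt(1) | sort_asc | take(3)

Check, running the answer program on each example:
  [21, 30, -34, -8, 39, 11, -36, -32, -20] -> [21, 30, 39, 11] -> [11, 21, 30, 39] -> [11, 21, 30]
  [-30, -31, -32, 42, -43, -11, -39, 32, -21] -> [42, 32] -> [32, 42] -> [32, 42]
  [-35, 21, 16, -4, 21, 4, -23, 15, 48] -> [21, 16, 21, 4, 15, 48] -> [4, 15, 16, 21, 21, 48] -> [4, 15, 16]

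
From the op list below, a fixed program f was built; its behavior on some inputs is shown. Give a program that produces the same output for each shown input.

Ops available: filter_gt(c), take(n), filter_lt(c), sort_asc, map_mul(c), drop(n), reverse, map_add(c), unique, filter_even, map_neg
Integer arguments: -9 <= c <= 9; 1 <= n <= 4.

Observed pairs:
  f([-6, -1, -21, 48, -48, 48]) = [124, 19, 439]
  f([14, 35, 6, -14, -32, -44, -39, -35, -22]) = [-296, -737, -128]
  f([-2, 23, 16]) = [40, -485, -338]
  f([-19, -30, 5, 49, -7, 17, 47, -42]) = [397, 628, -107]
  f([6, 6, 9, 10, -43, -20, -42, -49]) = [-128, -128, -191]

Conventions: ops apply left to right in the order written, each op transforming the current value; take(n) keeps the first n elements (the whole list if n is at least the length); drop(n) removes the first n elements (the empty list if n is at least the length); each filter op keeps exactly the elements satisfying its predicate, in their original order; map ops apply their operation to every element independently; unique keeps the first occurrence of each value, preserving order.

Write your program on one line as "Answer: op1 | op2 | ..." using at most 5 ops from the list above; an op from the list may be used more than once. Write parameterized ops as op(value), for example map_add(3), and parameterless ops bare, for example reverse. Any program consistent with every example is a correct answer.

map_mul(-7) | map_mul(-3) | take(3) | map_mul(-1) | map_add(-2)

Check, running the answer program on each example:
  [-6, -1, -21, 48, -48, 48] -> [42, 7, 147, -336, 336, -336] -> [-126, -21, -441, 1008, -1008, 1008] -> [-126, -21, -441] -> [126, 21, 441] -> [124, 19, 439]
  [14, 35, 6, -14, -32, -44, -39, -35, -22] -> [-98, -245, -42, 98, 224, 308, 273, 245, 154] -> [294, 735, 126, -294, -672, -924, -819, -735, -462] -> [294, 735, 126] -> [-294, -735, -126] -> [-296, -737, -128]
  [-2, 23, 16] -> [14, -161, -112] -> [-42, 483, 336] -> [-42, 483, 336] -> [42, -483, -336] -> [40, -485, -338]
  [-19, -30, 5, 49, -7, 17, 47, -42] -> [133, 210, -35, -343, 49, -119, -329, 294] -> [-399, -630, 105, 1029, -147, 357, 987, -882] -> [-399, -630, 105] -> [399, 630, -105] -> [397, 628, -107]
  [6, 6, 9, 10, -43, -20, -42, -49] -> [-42, -42, -63, -70, 301, 140, 294, 343] -> [126, 126, 189, 210, -903, -420, -882, -1029] -> [126, 126, 189] -> [-126, -126, -189] -> [-128, -128, -191]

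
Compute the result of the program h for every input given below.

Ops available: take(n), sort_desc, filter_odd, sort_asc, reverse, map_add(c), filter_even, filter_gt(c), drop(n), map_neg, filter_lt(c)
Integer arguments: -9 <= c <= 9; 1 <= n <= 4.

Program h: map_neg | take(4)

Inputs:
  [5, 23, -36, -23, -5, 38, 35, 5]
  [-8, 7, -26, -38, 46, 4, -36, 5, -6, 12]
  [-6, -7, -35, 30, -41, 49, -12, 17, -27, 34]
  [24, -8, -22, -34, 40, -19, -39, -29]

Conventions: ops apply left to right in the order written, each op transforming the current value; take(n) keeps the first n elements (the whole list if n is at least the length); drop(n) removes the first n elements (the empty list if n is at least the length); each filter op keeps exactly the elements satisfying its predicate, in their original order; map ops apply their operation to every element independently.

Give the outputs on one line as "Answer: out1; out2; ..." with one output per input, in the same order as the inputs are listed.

Execution, op by op:
  [5, 23, -36, -23, -5, 38, 35, 5] -> [-5, -23, 36, 23, 5, -38, -35, -5] -> [-5, -23, 36, 23]
  [-8, 7, -26, -38, 46, 4, -36, 5, -6, 12] -> [8, -7, 26, 38, -46, -4, 36, -5, 6, -12] -> [8, -7, 26, 38]
  [-6, -7, -35, 30, -41, 49, -12, 17, -27, 34] -> [6, 7, 35, -30, 41, -49, 12, -17, 27, -34] -> [6, 7, 35, -30]
  [24, -8, -22, -34, 40, -19, -39, -29] -> [-24, 8, 22, 34, -40, 19, 39, 29] -> [-24, 8, 22, 34]

[-5, -23, 36, 23]; [8, -7, 26, 38]; [6, 7, 35, -30]; [-24, 8, 22, 34]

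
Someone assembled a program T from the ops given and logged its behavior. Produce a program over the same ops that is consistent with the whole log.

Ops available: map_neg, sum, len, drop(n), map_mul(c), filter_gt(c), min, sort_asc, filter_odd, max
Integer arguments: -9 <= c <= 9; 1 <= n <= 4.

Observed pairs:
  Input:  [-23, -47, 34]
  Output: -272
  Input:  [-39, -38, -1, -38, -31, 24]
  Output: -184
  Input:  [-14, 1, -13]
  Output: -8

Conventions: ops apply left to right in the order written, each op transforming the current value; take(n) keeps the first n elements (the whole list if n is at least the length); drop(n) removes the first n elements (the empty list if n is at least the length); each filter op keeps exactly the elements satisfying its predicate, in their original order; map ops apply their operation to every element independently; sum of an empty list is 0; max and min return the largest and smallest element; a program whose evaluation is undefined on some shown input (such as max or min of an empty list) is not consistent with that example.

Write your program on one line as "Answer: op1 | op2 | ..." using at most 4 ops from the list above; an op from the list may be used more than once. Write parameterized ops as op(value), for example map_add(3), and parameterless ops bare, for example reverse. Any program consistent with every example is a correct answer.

filter_gt(-8) | map_mul(-8) | sum

Check, running the answer program on each example:
  [-23, -47, 34] -> [34] -> [-272] -> -272
  [-39, -38, -1, -38, -31, 24] -> [-1, 24] -> [8, -192] -> -184
  [-14, 1, -13] -> [1] -> [-8] -> -8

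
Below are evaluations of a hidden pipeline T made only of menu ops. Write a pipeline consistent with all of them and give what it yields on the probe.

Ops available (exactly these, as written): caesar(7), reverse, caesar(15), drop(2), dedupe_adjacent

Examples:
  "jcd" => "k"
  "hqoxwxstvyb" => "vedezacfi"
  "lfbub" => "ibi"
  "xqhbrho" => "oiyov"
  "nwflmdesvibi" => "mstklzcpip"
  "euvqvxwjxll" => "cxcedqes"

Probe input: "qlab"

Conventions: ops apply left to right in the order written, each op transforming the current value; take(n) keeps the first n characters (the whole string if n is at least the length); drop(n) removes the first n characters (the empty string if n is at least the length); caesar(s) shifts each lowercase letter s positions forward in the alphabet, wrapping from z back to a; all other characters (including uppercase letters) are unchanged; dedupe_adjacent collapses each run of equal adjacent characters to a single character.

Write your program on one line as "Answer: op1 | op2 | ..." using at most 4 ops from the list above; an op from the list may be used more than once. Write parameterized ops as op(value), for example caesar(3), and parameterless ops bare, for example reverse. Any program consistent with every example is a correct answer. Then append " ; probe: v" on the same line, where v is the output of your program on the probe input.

drop(2) | caesar(7) | dedupe_adjacent ; probe: "hi"

Check, running the answer program on each example:
  "jcd" -> "d" -> "k" -> "k"
  "hqoxwxstvyb" -> "oxwxstvyb" -> "vedezacfi" -> "vedezacfi"
  "lfbub" -> "bub" -> "ibi" -> "ibi"
  "xqhbrho" -> "hbrho" -> "oiyov" -> "oiyov"
  "nwflmdesvibi" -> "flmdesvibi" -> "mstklzcpip" -> "mstklzcpip"
  "euvqvxwjxll" -> "vqvxwjxll" -> "cxcedqess" -> "cxcedqes"
  probe: "qlab" -> "ab" -> "hi" -> "hi"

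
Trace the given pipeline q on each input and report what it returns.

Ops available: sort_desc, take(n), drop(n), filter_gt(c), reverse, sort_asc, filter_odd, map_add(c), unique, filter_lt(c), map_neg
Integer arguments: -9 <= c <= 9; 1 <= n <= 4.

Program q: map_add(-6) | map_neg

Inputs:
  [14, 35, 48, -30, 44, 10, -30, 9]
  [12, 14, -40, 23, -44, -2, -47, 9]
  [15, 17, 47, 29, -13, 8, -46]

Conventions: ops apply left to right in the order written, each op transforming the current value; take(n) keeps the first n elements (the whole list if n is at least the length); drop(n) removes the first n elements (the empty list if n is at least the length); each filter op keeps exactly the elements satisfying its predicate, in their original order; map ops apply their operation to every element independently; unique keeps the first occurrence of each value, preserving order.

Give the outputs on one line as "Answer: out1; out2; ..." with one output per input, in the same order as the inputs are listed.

Execution, op by op:
  [14, 35, 48, -30, 44, 10, -30, 9] -> [8, 29, 42, -36, 38, 4, -36, 3] -> [-8, -29, -42, 36, -38, -4, 36, -3]
  [12, 14, -40, 23, -44, -2, -47, 9] -> [6, 8, -46, 17, -50, -8, -53, 3] -> [-6, -8, 46, -17, 50, 8, 53, -3]
  [15, 17, 47, 29, -13, 8, -46] -> [9, 11, 41, 23, -19, 2, -52] -> [-9, -11, -41, -23, 19, -2, 52]

[-8, -29, -42, 36, -38, -4, 36, -3]; [-6, -8, 46, -17, 50, 8, 53, -3]; [-9, -11, -41, -23, 19, -2, 52]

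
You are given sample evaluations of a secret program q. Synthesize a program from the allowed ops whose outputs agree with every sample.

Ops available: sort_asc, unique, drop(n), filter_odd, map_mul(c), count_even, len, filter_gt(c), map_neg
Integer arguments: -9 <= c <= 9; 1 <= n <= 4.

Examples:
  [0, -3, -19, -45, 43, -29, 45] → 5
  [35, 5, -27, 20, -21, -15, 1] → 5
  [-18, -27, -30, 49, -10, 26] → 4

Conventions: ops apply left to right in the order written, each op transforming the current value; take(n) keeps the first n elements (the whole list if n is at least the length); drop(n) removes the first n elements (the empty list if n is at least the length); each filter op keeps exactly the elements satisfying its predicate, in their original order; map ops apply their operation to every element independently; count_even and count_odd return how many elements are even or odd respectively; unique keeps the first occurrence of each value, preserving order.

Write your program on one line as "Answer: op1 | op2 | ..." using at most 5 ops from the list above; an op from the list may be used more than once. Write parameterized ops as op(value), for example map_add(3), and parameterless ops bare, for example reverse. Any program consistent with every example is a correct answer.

map_mul(9) | sort_asc | drop(2) | len

Check, running the answer program on each example:
  [0, -3, -19, -45, 43, -29, 45] -> [0, -27, -171, -405, 387, -261, 405] -> [-405, -261, -171, -27, 0, 387, 405] -> [-171, -27, 0, 387, 405] -> 5
  [35, 5, -27, 20, -21, -15, 1] -> [315, 45, -243, 180, -189, -135, 9] -> [-243, -189, -135, 9, 45, 180, 315] -> [-135, 9, 45, 180, 315] -> 5
  [-18, -27, -30, 49, -10, 26] -> [-162, -243, -270, 441, -90, 234] -> [-270, -243, -162, -90, 234, 441] -> [-162, -90, 234, 441] -> 4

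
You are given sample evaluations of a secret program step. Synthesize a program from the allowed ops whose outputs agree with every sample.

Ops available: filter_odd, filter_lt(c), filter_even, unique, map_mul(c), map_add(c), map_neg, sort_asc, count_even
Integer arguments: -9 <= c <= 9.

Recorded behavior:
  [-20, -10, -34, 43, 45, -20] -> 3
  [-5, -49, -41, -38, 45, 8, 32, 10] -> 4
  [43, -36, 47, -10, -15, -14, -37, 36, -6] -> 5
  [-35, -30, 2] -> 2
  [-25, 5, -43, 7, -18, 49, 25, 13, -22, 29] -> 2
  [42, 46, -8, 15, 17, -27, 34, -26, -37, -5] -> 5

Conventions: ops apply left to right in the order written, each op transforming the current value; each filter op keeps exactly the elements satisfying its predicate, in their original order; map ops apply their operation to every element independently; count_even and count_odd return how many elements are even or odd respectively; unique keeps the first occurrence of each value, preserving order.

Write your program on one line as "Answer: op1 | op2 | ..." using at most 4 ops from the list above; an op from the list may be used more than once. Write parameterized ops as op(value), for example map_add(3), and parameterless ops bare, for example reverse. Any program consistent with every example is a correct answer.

unique | map_add(-8) | map_add(-4) | count_even

Check, running the answer program on each example:
  [-20, -10, -34, 43, 45, -20] -> [-20, -10, -34, 43, 45] -> [-28, -18, -42, 35, 37] -> [-32, -22, -46, 31, 33] -> 3
  [-5, -49, -41, -38, 45, 8, 32, 10] -> [-5, -49, -41, -38, 45, 8, 32, 10] -> [-13, -57, -49, -46, 37, 0, 24, 2] -> [-17, -61, -53, -50, 33, -4, 20, -2] -> 4
  [43, -36, 47, -10, -15, -14, -37, 36, -6] -> [43, -36, 47, -10, -15, -14, -37, 36, -6] -> [35, -44, 39, -18, -23, -22, -45, 28, -14] -> [31, -48, 35, -22, -27, -26, -49, 24, -18] -> 5
  [-35, -30, 2] -> [-35, -30, 2] -> [-43, -38, -6] -> [-47, -42, -10] -> 2
  [-25, 5, -43, 7, -18, 49, 25, 13, -22, 29] -> [-25, 5, -43, 7, -18, 49, 25, 13, -22, 29] -> [-33, -3, -51, -1, -26, 41, 17, 5, -30, 21] -> [-37, -7, -55, -5, -30, 37, 13, 1, -34, 17] -> 2
  [42, 46, -8, 15, 17, -27, 34, -26, -37, -5] -> [42, 46, -8, 15, 17, -27, 34, -26, -37, -5] -> [34, 38, -16, 7, 9, -35, 26, -34, -45, -13] -> [30, 34, -20, 3, 5, -39, 22, -38, -49, -17] -> 5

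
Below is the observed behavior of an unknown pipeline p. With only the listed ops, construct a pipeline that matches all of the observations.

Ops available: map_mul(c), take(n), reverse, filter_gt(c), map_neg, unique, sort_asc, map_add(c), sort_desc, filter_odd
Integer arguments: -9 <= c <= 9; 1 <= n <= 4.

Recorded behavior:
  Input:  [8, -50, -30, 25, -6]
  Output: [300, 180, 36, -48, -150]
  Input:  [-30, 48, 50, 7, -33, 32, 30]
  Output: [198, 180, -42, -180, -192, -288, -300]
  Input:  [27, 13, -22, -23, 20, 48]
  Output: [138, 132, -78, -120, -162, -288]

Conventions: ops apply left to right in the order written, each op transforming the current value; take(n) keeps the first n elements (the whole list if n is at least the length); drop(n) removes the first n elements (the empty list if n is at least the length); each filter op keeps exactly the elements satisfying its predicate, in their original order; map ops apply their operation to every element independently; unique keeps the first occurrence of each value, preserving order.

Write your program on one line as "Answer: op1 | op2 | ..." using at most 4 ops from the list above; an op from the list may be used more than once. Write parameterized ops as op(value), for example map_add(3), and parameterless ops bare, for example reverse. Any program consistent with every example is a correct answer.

map_neg | sort_desc | map_mul(6)

Check, running the answer program on each example:
  [8, -50, -30, 25, -6] -> [-8, 50, 30, -25, 6] -> [50, 30, 6, -8, -25] -> [300, 180, 36, -48, -150]
  [-30, 48, 50, 7, -33, 32, 30] -> [30, -48, -50, -7, 33, -32, -30] -> [33, 30, -7, -30, -32, -48, -50] -> [198, 180, -42, -180, -192, -288, -300]
  [27, 13, -22, -23, 20, 48] -> [-27, -13, 22, 23, -20, -48] -> [23, 22, -13, -20, -27, -48] -> [138, 132, -78, -120, -162, -288]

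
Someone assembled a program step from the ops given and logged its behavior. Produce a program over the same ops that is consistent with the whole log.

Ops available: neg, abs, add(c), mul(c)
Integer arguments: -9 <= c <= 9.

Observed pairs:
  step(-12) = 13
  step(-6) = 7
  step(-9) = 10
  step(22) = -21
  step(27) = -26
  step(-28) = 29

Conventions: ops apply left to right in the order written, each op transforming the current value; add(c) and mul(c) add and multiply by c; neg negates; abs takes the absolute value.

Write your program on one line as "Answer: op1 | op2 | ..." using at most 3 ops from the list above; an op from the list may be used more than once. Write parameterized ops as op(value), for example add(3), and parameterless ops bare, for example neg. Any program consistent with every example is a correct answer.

add(6) | add(-7) | neg

Check, running the answer program on each example:
  -12 -> -6 -> -13 -> 13
  -6 -> 0 -> -7 -> 7
  -9 -> -3 -> -10 -> 10
  22 -> 28 -> 21 -> -21
  27 -> 33 -> 26 -> -26
  -28 -> -22 -> -29 -> 29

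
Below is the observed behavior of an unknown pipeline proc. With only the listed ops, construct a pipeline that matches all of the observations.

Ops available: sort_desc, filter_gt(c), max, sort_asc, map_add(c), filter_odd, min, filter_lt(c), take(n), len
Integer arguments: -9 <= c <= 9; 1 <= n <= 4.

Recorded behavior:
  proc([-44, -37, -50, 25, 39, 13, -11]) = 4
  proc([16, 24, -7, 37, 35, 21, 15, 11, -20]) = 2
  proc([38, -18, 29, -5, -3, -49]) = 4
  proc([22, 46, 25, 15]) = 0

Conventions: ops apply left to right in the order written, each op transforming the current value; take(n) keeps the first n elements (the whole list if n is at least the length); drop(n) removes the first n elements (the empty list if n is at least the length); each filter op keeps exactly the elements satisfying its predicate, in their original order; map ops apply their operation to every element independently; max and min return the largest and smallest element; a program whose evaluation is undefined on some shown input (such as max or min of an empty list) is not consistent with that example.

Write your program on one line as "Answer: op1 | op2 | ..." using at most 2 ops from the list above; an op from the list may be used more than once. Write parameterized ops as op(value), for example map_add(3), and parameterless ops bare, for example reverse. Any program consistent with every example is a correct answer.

filter_lt(4) | len

Check, running the answer program on each example:
  [-44, -37, -50, 25, 39, 13, -11] -> [-44, -37, -50, -11] -> 4
  [16, 24, -7, 37, 35, 21, 15, 11, -20] -> [-7, -20] -> 2
  [38, -18, 29, -5, -3, -49] -> [-18, -5, -3, -49] -> 4
  [22, 46, 25, 15] -> [] -> 0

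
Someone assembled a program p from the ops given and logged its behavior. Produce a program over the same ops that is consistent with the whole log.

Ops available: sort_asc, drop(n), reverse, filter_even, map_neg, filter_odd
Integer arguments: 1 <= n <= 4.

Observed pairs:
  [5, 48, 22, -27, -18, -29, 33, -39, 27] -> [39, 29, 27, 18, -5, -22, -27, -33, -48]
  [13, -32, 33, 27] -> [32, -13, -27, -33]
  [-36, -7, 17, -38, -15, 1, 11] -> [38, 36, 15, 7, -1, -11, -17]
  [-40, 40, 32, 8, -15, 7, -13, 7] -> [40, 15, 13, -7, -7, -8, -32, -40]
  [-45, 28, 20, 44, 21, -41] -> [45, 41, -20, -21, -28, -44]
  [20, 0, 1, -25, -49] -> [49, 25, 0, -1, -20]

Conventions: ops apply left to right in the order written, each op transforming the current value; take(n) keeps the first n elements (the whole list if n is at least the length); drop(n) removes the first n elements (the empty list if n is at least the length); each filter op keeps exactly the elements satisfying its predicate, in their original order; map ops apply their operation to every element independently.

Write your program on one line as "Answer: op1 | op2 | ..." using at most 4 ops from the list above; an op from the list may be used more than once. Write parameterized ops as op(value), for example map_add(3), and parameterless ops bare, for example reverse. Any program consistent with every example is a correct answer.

reverse | sort_asc | map_neg

Check, running the answer program on each example:
  [5, 48, 22, -27, -18, -29, 33, -39, 27] -> [27, -39, 33, -29, -18, -27, 22, 48, 5] -> [-39, -29, -27, -18, 5, 22, 27, 33, 48] -> [39, 29, 27, 18, -5, -22, -27, -33, -48]
  [13, -32, 33, 27] -> [27, 33, -32, 13] -> [-32, 13, 27, 33] -> [32, -13, -27, -33]
  [-36, -7, 17, -38, -15, 1, 11] -> [11, 1, -15, -38, 17, -7, -36] -> [-38, -36, -15, -7, 1, 11, 17] -> [38, 36, 15, 7, -1, -11, -17]
  [-40, 40, 32, 8, -15, 7, -13, 7] -> [7, -13, 7, -15, 8, 32, 40, -40] -> [-40, -15, -13, 7, 7, 8, 32, 40] -> [40, 15, 13, -7, -7, -8, -32, -40]
  [-45, 28, 20, 44, 21, -41] -> [-41, 21, 44, 20, 28, -45] -> [-45, -41, 20, 21, 28, 44] -> [45, 41, -20, -21, -28, -44]
  [20, 0, 1, -25, -49] -> [-49, -25, 1, 0, 20] -> [-49, -25, 0, 1, 20] -> [49, 25, 0, -1, -20]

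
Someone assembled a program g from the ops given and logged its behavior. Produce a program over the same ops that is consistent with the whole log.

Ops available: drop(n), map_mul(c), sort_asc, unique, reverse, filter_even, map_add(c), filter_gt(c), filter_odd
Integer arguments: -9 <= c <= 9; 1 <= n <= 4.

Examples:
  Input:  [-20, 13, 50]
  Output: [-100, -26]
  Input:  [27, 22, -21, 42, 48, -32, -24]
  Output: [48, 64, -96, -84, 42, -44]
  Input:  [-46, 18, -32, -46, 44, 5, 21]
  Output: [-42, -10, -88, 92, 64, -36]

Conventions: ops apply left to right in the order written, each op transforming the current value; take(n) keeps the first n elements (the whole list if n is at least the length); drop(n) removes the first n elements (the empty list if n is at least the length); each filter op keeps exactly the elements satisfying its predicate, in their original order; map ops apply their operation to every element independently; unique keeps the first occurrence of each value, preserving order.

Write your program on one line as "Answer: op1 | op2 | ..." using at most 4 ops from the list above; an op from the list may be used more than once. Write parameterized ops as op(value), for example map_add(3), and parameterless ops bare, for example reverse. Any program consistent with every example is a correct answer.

map_mul(-2) | drop(1) | reverse

Check, running the answer program on each example:
  [-20, 13, 50] -> [40, -26, -100] -> [-26, -100] -> [-100, -26]
  [27, 22, -21, 42, 48, -32, -24] -> [-54, -44, 42, -84, -96, 64, 48] -> [-44, 42, -84, -96, 64, 48] -> [48, 64, -96, -84, 42, -44]
  [-46, 18, -32, -46, 44, 5, 21] -> [92, -36, 64, 92, -88, -10, -42] -> [-36, 64, 92, -88, -10, -42] -> [-42, -10, -88, 92, 64, -36]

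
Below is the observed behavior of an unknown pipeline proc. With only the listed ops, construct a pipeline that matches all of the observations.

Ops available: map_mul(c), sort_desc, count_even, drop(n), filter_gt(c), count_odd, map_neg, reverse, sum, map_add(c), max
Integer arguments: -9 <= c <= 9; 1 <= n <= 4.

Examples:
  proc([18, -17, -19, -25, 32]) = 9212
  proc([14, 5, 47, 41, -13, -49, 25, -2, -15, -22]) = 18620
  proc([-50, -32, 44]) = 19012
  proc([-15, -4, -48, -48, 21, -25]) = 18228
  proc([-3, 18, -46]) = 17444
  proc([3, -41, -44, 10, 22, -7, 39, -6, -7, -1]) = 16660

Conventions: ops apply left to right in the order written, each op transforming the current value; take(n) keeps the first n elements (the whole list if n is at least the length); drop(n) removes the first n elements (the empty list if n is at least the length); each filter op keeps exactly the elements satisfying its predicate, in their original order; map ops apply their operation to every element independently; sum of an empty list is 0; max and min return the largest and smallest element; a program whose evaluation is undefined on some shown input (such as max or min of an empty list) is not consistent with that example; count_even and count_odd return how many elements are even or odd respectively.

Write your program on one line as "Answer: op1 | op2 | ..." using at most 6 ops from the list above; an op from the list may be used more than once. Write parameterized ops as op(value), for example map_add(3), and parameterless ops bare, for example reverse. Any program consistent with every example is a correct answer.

map_mul(-8) | map_add(-9) | map_add(-3) | map_mul(7) | map_mul(7) | max

Check, running the answer program on each example:
  [18, -17, -19, -25, 32] -> [-144, 136, 152, 200, -256] -> [-153, 127, 143, 191, -265] -> [-156, 124, 140, 188, -268] -> [-1092, 868, 980, 1316, -1876] -> [-7644, 6076, 6860, 9212, -13132] -> 9212
  [14, 5, 47, 41, -13, -49, 25, -2, -15, -22] -> [-112, -40, -376, -328, 104, 392, -200, 16, 120, 176] -> [-121, -49, -385, -337, 95, 383, -209, 7, 111, 167] -> [-124, -52, -388, -340, 92, 380, -212, 4, 108, 164] -> [-868, -364, -2716, -2380, 644, 2660, -1484, 28, 756, 1148] -> [-6076, -2548, -19012, -16660, 4508, 18620, -10388, 196, 5292, 8036] -> 18620
  [-50, -32, 44] -> [400, 256, -352] -> [391, 247, -361] -> [388, 244, -364] -> [2716, 1708, -2548] -> [19012, 11956, -17836] -> 19012
  [-15, -4, -48, -48, 21, -25] -> [120, 32, 384, 384, -168, 200] -> [111, 23, 375, 375, -177, 191] -> [108, 20, 372, 372, -180, 188] -> [756, 140, 2604, 2604, -1260, 1316] -> [5292, 980, 18228, 18228, -8820, 9212] -> 18228
  [-3, 18, -46] -> [24, -144, 368] -> [15, -153, 359] -> [12, -156, 356] -> [84, -1092, 2492] -> [588, -7644, 17444] -> 17444
  [3, -41, -44, 10, 22, -7, 39, -6, -7, -1] -> [-24, 328, 352, -80, -176, 56, -312, 48, 56, 8] -> [-33, 319, 343, -89, -185, 47, -321, 39, 47, -1] -> [-36, 316, 340, -92, -188, 44, -324, 36, 44, -4] -> [-252, 2212, 2380, -644, -1316, 308, -2268, 252, 308, -28] -> [-1764, 15484, 16660, -4508, -9212, 2156, -15876, 1764, 2156, -196] -> 16660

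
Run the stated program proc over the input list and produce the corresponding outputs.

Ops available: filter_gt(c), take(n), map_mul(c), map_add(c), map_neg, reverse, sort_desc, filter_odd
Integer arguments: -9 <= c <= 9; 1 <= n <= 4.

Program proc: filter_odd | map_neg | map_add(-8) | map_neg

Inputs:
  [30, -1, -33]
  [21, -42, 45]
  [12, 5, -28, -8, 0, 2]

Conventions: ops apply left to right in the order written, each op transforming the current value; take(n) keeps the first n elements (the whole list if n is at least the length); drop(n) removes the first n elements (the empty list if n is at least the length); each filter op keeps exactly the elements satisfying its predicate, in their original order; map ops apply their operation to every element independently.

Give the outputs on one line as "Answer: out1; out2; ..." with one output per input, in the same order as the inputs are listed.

Execution, op by op:
  [30, -1, -33] -> [-1, -33] -> [1, 33] -> [-7, 25] -> [7, -25]
  [21, -42, 45] -> [21, 45] -> [-21, -45] -> [-29, -53] -> [29, 53]
  [12, 5, -28, -8, 0, 2] -> [5] -> [-5] -> [-13] -> [13]

[7, -25]; [29, 53]; [13]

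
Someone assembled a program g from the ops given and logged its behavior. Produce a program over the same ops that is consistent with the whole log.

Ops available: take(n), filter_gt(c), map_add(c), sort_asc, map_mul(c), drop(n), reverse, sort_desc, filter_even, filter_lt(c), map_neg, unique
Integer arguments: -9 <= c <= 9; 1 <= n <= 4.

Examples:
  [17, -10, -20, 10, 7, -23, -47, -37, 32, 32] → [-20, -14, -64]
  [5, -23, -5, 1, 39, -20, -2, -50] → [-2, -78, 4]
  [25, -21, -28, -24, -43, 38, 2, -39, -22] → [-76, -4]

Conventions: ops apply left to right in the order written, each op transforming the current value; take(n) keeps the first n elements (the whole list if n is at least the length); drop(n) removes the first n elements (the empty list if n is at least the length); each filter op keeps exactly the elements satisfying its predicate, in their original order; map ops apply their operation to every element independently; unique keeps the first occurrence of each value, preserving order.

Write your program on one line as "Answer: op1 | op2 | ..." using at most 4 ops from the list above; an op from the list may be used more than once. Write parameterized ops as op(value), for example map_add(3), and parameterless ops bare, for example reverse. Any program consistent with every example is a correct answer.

drop(1) | map_mul(-2) | filter_lt(5) | take(3)

Check, running the answer program on each example:
  [17, -10, -20, 10, 7, -23, -47, -37, 32, 32] -> [-10, -20, 10, 7, -23, -47, -37, 32, 32] -> [20, 40, -20, -14, 46, 94, 74, -64, -64] -> [-20, -14, -64, -64] -> [-20, -14, -64]
  [5, -23, -5, 1, 39, -20, -2, -50] -> [-23, -5, 1, 39, -20, -2, -50] -> [46, 10, -2, -78, 40, 4, 100] -> [-2, -78, 4] -> [-2, -78, 4]
  [25, -21, -28, -24, -43, 38, 2, -39, -22] -> [-21, -28, -24, -43, 38, 2, -39, -22] -> [42, 56, 48, 86, -76, -4, 78, 44] -> [-76, -4] -> [-76, -4]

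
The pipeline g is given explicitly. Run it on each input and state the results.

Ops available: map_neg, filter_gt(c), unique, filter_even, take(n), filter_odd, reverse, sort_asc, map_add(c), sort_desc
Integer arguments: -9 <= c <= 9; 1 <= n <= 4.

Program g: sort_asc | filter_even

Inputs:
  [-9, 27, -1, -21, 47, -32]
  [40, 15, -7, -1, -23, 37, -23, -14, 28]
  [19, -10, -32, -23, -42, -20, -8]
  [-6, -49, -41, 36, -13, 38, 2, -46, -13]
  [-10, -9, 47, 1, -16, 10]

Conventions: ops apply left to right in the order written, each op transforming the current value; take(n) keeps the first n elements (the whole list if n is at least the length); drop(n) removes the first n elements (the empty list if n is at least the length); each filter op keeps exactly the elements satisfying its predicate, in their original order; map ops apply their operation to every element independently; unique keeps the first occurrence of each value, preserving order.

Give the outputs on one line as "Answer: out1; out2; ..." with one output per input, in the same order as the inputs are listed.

[-32]; [-14, 28, 40]; [-42, -32, -20, -10, -8]; [-46, -6, 2, 36, 38]; [-16, -10, 10]

Execution, op by op:
  [-9, 27, -1, -21, 47, -32] -> [-32, -21, -9, -1, 27, 47] -> [-32]
  [40, 15, -7, -1, -23, 37, -23, -14, 28] -> [-23, -23, -14, -7, -1, 15, 28, 37, 40] -> [-14, 28, 40]
  [19, -10, -32, -23, -42, -20, -8] -> [-42, -32, -23, -20, -10, -8, 19] -> [-42, -32, -20, -10, -8]
  [-6, -49, -41, 36, -13, 38, 2, -46, -13] -> [-49, -46, -41, -13, -13, -6, 2, 36, 38] -> [-46, -6, 2, 36, 38]
  [-10, -9, 47, 1, -16, 10] -> [-16, -10, -9, 1, 10, 47] -> [-16, -10, 10]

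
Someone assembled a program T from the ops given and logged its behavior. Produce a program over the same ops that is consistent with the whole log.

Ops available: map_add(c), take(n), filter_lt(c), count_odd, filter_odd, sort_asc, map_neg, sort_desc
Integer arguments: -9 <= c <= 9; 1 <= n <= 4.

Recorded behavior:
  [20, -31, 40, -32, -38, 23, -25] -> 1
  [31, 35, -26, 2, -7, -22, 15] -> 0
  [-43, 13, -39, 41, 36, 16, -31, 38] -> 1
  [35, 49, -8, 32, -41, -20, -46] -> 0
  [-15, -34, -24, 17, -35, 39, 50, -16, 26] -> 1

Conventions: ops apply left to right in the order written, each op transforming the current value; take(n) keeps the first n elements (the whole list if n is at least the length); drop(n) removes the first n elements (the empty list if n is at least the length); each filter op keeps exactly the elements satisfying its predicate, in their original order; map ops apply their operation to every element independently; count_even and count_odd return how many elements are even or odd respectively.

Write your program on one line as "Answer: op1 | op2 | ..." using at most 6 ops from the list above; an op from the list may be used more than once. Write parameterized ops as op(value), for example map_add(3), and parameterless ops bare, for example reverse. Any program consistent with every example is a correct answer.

map_add(4) | take(2) | filter_lt(2) | filter_odd | map_neg | count_odd

Check, running the answer program on each example:
  [20, -31, 40, -32, -38, 23, -25] -> [24, -27, 44, -28, -34, 27, -21] -> [24, -27] -> [-27] -> [-27] -> [27] -> 1
  [31, 35, -26, 2, -7, -22, 15] -> [35, 39, -22, 6, -3, -18, 19] -> [35, 39] -> [] -> [] -> [] -> 0
  [-43, 13, -39, 41, 36, 16, -31, 38] -> [-39, 17, -35, 45, 40, 20, -27, 42] -> [-39, 17] -> [-39] -> [-39] -> [39] -> 1
  [35, 49, -8, 32, -41, -20, -46] -> [39, 53, -4, 36, -37, -16, -42] -> [39, 53] -> [] -> [] -> [] -> 0
  [-15, -34, -24, 17, -35, 39, 50, -16, 26] -> [-11, -30, -20, 21, -31, 43, 54, -12, 30] -> [-11, -30] -> [-11, -30] -> [-11] -> [11] -> 1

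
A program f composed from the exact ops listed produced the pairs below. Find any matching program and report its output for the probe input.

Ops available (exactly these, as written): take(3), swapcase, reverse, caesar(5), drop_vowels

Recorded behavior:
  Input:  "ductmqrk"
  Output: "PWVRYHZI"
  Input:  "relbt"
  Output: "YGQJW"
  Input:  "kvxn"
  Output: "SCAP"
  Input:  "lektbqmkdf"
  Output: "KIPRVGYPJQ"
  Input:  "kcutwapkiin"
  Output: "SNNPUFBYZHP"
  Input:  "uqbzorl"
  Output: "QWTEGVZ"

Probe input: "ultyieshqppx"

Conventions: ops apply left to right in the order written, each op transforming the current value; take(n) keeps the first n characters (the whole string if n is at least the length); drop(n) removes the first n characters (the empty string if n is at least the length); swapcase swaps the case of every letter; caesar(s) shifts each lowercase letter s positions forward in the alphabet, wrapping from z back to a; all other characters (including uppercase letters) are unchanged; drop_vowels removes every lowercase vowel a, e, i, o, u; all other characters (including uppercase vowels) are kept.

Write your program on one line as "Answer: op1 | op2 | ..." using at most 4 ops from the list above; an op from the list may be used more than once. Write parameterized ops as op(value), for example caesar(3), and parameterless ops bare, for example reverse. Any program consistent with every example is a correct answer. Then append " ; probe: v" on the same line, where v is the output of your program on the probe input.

caesar(5) | reverse | swapcase ; probe: "CUUVMXJNDYQZ"

Check, running the answer program on each example:
  "ductmqrk" -> "izhyrvwp" -> "pwvryhzi" -> "PWVRYHZI"
  "relbt" -> "wjqgy" -> "ygqjw" -> "YGQJW"
  "kvxn" -> "pacs" -> "scap" -> "SCAP"
  "lektbqmkdf" -> "qjpygvrpik" -> "kiprvgypjq" -> "KIPRVGYPJQ"
  "kcutwapkiin" -> "phzybfupnns" -> "snnpufbyzhp" -> "SNNPUFBYZHP"
  "uqbzorl" -> "zvgetwq" -> "qwtegvz" -> "QWTEGVZ"
  probe: "ultyieshqppx" -> "zqydnjxmvuuc" -> "cuuvmxjndyqz" -> "CUUVMXJNDYQZ"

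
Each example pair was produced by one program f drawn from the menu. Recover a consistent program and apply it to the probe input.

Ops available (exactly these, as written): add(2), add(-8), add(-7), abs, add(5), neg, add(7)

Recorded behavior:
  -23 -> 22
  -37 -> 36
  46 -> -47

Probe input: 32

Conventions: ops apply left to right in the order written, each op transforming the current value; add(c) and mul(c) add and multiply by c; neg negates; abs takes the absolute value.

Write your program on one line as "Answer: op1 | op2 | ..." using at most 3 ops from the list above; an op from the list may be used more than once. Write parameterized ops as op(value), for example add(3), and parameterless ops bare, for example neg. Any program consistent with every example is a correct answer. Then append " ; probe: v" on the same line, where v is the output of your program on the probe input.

neg | add(7) | add(-8) ; probe: -33

Check, running the answer program on each example:
  -23 -> 23 -> 30 -> 22
  -37 -> 37 -> 44 -> 36
  46 -> -46 -> -39 -> -47
  probe: 32 -> -32 -> -25 -> -33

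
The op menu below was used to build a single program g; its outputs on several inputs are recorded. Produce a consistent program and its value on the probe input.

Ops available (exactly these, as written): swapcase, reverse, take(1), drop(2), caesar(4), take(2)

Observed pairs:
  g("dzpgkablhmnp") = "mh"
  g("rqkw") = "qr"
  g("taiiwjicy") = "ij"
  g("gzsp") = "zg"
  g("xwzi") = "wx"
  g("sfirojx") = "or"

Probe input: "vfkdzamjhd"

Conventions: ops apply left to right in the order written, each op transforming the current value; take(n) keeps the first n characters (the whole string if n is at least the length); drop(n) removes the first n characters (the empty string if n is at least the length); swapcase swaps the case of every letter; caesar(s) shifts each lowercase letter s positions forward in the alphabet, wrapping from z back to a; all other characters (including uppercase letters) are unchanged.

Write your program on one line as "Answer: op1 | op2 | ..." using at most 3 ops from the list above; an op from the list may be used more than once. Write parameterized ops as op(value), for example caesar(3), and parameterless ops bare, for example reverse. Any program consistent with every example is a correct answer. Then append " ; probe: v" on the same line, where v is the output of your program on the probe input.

reverse | drop(2) | take(2) ; probe: "jm"

Check, running the answer program on each example:
  "dzpgkablhmnp" -> "pnmhlbakgpzd" -> "mhlbakgpzd" -> "mh"
  "rqkw" -> "wkqr" -> "qr" -> "qr"
  "taiiwjicy" -> "ycijwiiat" -> "ijwiiat" -> "ij"
  "gzsp" -> "pszg" -> "zg" -> "zg"
  "xwzi" -> "izwx" -> "wx" -> "wx"
  "sfirojx" -> "xjorifs" -> "orifs" -> "or"
  probe: "vfkdzamjhd" -> "dhjmazdkfv" -> "jmazdkfv" -> "jm"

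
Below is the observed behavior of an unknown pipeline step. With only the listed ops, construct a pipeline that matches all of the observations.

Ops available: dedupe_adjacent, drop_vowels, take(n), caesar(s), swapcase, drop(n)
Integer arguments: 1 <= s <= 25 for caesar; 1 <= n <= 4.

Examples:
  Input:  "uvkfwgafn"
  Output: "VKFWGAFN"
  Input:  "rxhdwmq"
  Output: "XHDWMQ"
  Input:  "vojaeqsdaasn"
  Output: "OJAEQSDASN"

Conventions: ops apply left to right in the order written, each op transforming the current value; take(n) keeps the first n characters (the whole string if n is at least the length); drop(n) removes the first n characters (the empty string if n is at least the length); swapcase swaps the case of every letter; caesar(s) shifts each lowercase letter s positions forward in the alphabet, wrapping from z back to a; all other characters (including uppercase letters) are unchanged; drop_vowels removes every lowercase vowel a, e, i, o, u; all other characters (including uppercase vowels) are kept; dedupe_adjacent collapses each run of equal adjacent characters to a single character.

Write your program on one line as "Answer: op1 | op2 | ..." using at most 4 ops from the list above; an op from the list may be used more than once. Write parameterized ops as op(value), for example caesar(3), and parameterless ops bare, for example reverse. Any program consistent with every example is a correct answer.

dedupe_adjacent | swapcase | drop(1)

Check, running the answer program on each example:
  "uvkfwgafn" -> "uvkfwgafn" -> "UVKFWGAFN" -> "VKFWGAFN"
  "rxhdwmq" -> "rxhdwmq" -> "RXHDWMQ" -> "XHDWMQ"
  "vojaeqsdaasn" -> "vojaeqsdasn" -> "VOJAEQSDASN" -> "OJAEQSDASN"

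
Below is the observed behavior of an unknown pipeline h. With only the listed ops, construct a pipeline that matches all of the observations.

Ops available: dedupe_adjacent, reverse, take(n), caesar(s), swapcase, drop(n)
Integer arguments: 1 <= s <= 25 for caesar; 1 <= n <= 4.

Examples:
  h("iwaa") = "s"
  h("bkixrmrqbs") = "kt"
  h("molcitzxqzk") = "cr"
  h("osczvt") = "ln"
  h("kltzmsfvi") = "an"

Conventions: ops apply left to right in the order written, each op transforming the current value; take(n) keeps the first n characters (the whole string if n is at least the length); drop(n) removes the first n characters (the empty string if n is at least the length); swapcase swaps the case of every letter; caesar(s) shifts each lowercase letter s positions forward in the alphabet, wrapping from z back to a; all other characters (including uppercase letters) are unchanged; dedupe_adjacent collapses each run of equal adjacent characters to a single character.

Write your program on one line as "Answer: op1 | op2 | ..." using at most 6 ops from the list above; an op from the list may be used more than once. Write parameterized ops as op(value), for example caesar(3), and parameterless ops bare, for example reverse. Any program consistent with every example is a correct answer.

drop(1) | caesar(17) | reverse | caesar(1) | take(2) | dedupe_adjacent

Check, running the answer program on each example:
  "iwaa" -> "waa" -> "nrr" -> "rrn" -> "sso" -> "ss" -> "s"
  "bkixrmrqbs" -> "kixrmrqbs" -> "bzoidihsj" -> "jshidiozb" -> "ktijejpac" -> "kt" -> "kt"
  "molcitzxqzk" -> "olcitzxqzk" -> "fctzkqohqb" -> "bqhoqkztcf" -> "criprlaudg" -> "cr" -> "cr"
  "osczvt" -> "sczvt" -> "jtqmk" -> "kmqtj" -> "lnruk" -> "ln" -> "ln"
  "kltzmsfvi" -> "ltzmsfvi" -> "ckqdjwmz" -> "zmwjdqkc" -> "anxkerld" -> "an" -> "an"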